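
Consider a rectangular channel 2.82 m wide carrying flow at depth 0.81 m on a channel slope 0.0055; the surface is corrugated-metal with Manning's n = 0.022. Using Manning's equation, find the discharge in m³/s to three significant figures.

4.94 m³/s

A = b·y = 2.82 × 0.81 = 2.284 m²
P = b + 2y = 2.82 + 2×0.81 = 4.440 m
R = A/P = 2.284/4.440 = 0.5145 m
Q = (1/n)·A·R^(2/3)·S^(1/2) = (1/0.022) × 2.284 × 0.5145^(2/3) × 0.0055^(1/2) = 4.944 m³/s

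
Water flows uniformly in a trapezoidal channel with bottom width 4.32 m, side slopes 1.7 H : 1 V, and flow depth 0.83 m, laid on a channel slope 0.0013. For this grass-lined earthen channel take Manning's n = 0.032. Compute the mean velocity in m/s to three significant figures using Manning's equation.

A = (b + z·y)·y = (4.32 + 1.7×0.83)×0.83 = 4.757 m²
P = b + 2y√(1+z²) = 4.32 + 2×0.83×√(1+1.7²) = 7.594 m
R = A/P = 4.757/7.594 = 0.6264 m
Q = (1/n)·A·R^(2/3)·S^(1/2) = (1/0.032) × 4.757 × 0.6264^(2/3) × 0.0013^(1/2) = 3.924 m³/s
V = Q/A = 3.924/4.757 = 0.8249 m/s

0.825 m/s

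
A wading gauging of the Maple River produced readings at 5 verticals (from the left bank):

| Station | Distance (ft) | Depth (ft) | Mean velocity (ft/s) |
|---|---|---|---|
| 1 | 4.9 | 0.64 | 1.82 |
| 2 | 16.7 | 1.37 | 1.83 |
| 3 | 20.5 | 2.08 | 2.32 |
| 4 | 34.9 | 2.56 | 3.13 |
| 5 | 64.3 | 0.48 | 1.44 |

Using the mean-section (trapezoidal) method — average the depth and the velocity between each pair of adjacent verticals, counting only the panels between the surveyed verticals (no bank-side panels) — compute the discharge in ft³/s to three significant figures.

Panel 1-2: Δb = 11.8 ft, d̄ = (0.64+1.37)/2 = 1.005, v̄ = (1.82+1.83)/2 = 1.825 → q = 11.8×1.005×1.825 = 21.64 ft³/s
Panel 2-3: Δb = 3.8 ft, d̄ = (1.37+2.08)/2 = 1.725, v̄ = (1.83+2.32)/2 = 2.075 → q = 3.8×1.725×2.075 = 13.60 ft³/s
Panel 3-4: Δb = 14.4 ft, d̄ = (2.08+2.56)/2 = 2.32, v̄ = (2.32+3.13)/2 = 2.725 → q = 14.4×2.32×2.725 = 91.04 ft³/s
Panel 4-5: Δb = 29.4 ft, d̄ = (2.56+0.48)/2 = 1.52, v̄ = (3.13+1.44)/2 = 2.285 → q = 29.4×1.52×2.285 = 102.1 ft³/s
Q = Σ q = 228.4 ft³/s

228 ft³/s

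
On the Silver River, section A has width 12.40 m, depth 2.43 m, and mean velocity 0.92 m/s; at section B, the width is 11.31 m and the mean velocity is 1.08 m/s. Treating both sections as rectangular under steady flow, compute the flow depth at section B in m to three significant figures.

2.27 m

Q = A₁V₁ = (12.40×2.43) × 0.92 = 27.72 m³/s
d₂ = Q/(b₂ V₂) = 27.72/(11.31×1.08) = 2.269 m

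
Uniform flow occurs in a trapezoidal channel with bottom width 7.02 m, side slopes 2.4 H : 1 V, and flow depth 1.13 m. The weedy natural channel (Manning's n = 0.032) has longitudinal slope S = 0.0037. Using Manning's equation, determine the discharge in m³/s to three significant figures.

A = (b + z·y)·y = (7.02 + 2.4×1.13)×1.13 = 11.00 m²
P = b + 2y√(1+z²) = 7.02 + 2×1.13×√(1+2.4²) = 12.90 m
R = A/P = 11.00/12.90 = 0.8528 m
Q = (1/n)·A·R^(2/3)·S^(1/2) = (1/0.032) × 11.00 × 0.8528^(2/3) × 0.0037^(1/2) = 18.80 m³/s

18.8 m³/s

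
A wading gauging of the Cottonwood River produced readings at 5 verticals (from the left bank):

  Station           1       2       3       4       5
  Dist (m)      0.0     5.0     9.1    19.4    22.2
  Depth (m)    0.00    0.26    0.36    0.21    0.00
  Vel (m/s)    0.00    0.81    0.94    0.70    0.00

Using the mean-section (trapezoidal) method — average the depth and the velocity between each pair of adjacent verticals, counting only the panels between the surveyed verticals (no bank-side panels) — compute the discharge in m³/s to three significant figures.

3.89 m³/s

Panel 1-2: Δb = 5 m, d̄ = (0.00+0.26)/2 = 0.13, v̄ = (0.00+0.81)/2 = 0.405 → q = 5×0.13×0.405 = 0.2633 m³/s
Panel 2-3: Δb = 4.1 m, d̄ = (0.26+0.36)/2 = 0.31, v̄ = (0.81+0.94)/2 = 0.875 → q = 4.1×0.31×0.875 = 1.112 m³/s
Panel 3-4: Δb = 10.3 m, d̄ = (0.36+0.21)/2 = 0.285, v̄ = (0.94+0.70)/2 = 0.82 → q = 10.3×0.285×0.82 = 2.407 m³/s
Panel 4-5: Δb = 2.8 m, d̄ = (0.21+0.00)/2 = 0.105, v̄ = (0.70+0.00)/2 = 0.35 → q = 2.8×0.105×0.35 = 0.1029 m³/s
Q = Σ q = 3.885 m³/s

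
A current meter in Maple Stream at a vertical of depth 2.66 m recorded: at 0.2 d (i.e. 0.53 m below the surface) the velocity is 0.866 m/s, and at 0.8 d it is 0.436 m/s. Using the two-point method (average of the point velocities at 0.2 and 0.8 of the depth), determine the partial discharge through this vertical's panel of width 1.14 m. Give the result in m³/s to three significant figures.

1.97 m³/s

v̄ = (0.866 + 0.436) / 2 = 0.6510 m/s
q = v̄ × d × w = 0.6510 × 2.66 × 1.14 = 1.974 m³/s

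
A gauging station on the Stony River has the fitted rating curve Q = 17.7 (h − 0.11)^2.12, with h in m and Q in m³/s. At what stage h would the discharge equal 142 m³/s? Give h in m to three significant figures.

h − h₀ = (Q/C)^(1/b) = (142/17.7)^(1/2.12) = 2.670 m
h = 0.11 + 2.670 = 2.780 m

2.78 m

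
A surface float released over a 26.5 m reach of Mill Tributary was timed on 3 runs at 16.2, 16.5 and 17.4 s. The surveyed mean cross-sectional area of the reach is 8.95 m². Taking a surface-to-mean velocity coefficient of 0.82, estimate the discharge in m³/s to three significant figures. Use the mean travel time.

t̄ = (16.2 + 16.5 + 17.4) / 3 = 16.7 s
v_surface = L / t̄ = 26.5 / 16.7 = 1.587 m/s
v_mean = 0.82 × 1.587 = 1.301 m/s
Q = A × v_mean = 8.95 × 1.301 = 11.65 m³/s

11.6 m³/s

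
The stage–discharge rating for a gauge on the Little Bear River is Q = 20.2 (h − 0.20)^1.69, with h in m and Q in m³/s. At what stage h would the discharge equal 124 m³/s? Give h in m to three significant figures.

3.13 m

h − h₀ = (Q/C)^(1/b) = (124/20.2)^(1/1.69) = 2.926 m
h = 0.20 + 2.926 = 3.126 m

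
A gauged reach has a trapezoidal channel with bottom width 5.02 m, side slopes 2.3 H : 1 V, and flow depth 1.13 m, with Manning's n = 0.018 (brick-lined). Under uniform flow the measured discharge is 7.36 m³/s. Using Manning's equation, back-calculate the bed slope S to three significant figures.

A = (b + z·y)·y = (5.02 + 2.3×1.13)×1.13 = 8.609 m²
P = b + 2y√(1+z²) = 5.02 + 2×1.13×√(1+2.3²) = 10.69 m
R = A/P = 8.609/10.69 = 0.8055 m
S = (Q·n / (1·A·R^(2/3)))² = (7.36×0.018 / (1×8.609×0.8657))² = 0.0003159

0.000316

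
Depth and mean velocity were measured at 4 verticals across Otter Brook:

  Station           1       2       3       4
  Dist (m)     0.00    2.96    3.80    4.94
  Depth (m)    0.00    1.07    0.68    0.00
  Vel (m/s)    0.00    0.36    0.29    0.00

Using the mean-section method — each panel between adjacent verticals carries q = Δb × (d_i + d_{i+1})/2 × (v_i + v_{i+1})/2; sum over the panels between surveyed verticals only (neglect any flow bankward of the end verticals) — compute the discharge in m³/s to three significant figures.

Panel 1-2: Δb = 2.96 m, d̄ = (0.00+1.07)/2 = 0.535, v̄ = (0.00+0.36)/2 = 0.18 → q = 2.96×0.535×0.18 = 0.2850 m³/s
Panel 2-3: Δb = 0.84 m, d̄ = (1.07+0.68)/2 = 0.875, v̄ = (0.36+0.29)/2 = 0.325 → q = 0.84×0.875×0.325 = 0.2389 m³/s
Panel 3-4: Δb = 1.14 m, d̄ = (0.68+0.00)/2 = 0.34, v̄ = (0.29+0.00)/2 = 0.145 → q = 1.14×0.34×0.145 = 0.05620 m³/s
Q = Σ q = 0.5801 m³/s

0.580 m³/s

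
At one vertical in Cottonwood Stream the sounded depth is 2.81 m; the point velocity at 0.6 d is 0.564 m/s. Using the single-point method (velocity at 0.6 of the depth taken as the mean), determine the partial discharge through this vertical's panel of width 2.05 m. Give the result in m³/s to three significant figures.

3.25 m³/s

v̄ = v₀.₆ = 0.564 m/s
q = v̄ × d × w = 0.5640 × 2.81 × 2.05 = 3.249 m³/s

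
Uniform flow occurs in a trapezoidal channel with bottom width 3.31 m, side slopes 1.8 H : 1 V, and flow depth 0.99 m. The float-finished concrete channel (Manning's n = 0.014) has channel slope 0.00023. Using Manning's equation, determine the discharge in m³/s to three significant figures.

A = (b + z·y)·y = (3.31 + 1.8×0.99)×0.99 = 5.041 m²
P = b + 2y√(1+z²) = 3.31 + 2×0.99×√(1+1.8²) = 7.387 m
R = A/P = 5.041/7.387 = 0.6824 m
Q = (1/n)·A·R^(2/3)·S^(1/2) = (1/0.014) × 5.041 × 0.6824^(2/3) × 0.00023^(1/2) = 4.233 m³/s

4.23 m³/s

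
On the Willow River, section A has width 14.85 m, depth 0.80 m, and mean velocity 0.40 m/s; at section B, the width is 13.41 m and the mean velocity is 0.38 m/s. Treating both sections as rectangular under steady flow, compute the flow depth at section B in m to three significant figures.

0.933 m

Q = A₁V₁ = (14.85×0.80) × 0.40 = 4.752 m³/s
d₂ = Q/(b₂ V₂) = 4.752/(13.41×0.38) = 0.9325 m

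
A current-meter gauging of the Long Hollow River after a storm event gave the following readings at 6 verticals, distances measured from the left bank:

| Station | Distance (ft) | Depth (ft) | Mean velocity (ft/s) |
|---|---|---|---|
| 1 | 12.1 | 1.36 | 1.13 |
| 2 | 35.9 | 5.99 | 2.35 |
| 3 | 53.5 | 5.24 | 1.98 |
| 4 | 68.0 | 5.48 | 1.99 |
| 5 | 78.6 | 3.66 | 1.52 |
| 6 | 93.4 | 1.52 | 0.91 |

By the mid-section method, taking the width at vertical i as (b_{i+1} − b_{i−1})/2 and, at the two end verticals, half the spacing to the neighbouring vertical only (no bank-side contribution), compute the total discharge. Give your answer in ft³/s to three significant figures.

694 ft³/s

w_1 = (35.9 − 12.1)/2 = 11.9 ft; q_1 = 1.13 × 1.36 × 11.9 = 18.29 ft³/s
w_2 = (53.5 − 12.1)/2 = 20.7 ft; q_2 = 2.35 × 5.99 × 20.7 = 291.4 ft³/s
w_3 = (68.0 − 35.9)/2 = 16.05 ft; q_3 = 1.98 × 5.24 × 16.05 = 166.5 ft³/s
w_4 = (78.6 − 53.5)/2 = 12.55 ft; q_4 = 1.99 × 5.48 × 12.55 = 136.9 ft³/s
w_5 = (93.4 − 68.0)/2 = 12.7 ft; q_5 = 1.52 × 3.66 × 12.7 = 70.65 ft³/s
w_6 = (93.4 − 78.6)/2 = 7.4 ft; q_6 = 0.91 × 1.52 × 7.4 = 10.24 ft³/s
Q = Σ qᵢ = 693.9 ft³/s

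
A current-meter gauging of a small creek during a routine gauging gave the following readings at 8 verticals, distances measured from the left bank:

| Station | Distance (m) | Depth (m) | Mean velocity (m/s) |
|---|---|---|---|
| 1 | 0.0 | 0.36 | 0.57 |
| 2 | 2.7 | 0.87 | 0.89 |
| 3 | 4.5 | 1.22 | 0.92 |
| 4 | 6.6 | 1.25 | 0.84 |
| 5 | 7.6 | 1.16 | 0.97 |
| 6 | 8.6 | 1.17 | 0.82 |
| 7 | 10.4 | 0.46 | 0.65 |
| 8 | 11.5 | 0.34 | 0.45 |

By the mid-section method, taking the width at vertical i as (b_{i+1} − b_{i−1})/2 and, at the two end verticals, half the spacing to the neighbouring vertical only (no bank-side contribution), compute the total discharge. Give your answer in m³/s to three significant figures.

w_1 = (2.7 − 0.0)/2 = 1.35 m; q_1 = 0.57 × 0.36 × 1.35 = 0.2770 m³/s
w_2 = (4.5 − 0.0)/2 = 2.25 m; q_2 = 0.89 × 0.87 × 2.25 = 1.742 m³/s
w_3 = (6.6 − 2.7)/2 = 1.95 m; q_3 = 0.92 × 1.22 × 1.95 = 2.189 m³/s
w_4 = (7.6 − 4.5)/2 = 1.55 m; q_4 = 0.84 × 1.25 × 1.55 = 1.628 m³/s
w_5 = (8.6 − 6.6)/2 = 1 m; q_5 = 0.97 × 1.16 × 1 = 1.125 m³/s
w_6 = (10.4 − 7.6)/2 = 1.4 m; q_6 = 0.82 × 1.17 × 1.4 = 1.343 m³/s
w_7 = (11.5 − 8.6)/2 = 1.45 m; q_7 = 0.65 × 0.46 × 1.45 = 0.4336 m³/s
w_8 = (11.5 − 10.4)/2 = 0.55 m; q_8 = 0.45 × 0.34 × 0.55 = 0.08415 m³/s
Q = Σ qᵢ = 8.821 m³/s

8.82 m³/s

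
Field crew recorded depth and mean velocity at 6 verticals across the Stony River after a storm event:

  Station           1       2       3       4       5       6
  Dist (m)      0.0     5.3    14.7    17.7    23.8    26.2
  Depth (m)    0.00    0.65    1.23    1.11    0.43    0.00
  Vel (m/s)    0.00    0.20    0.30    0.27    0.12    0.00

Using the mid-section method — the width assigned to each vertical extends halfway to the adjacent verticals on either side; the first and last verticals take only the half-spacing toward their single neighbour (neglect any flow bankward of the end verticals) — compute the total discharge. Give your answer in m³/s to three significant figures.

w_2 = (14.7 − 0.0)/2 = 7.35 m; q_2 = 0.20 × 0.65 × 7.35 = 0.9555 m³/s
w_3 = (17.7 − 5.3)/2 = 6.2 m; q_3 = 0.30 × 1.23 × 6.2 = 2.288 m³/s
w_4 = (23.8 − 14.7)/2 = 4.55 m; q_4 = 0.27 × 1.11 × 4.55 = 1.364 m³/s
w_5 = (26.2 − 17.7)/2 = 4.25 m; q_5 = 0.12 × 0.43 × 4.25 = 0.2193 m³/s
Stations 1, 6 contribute zero (depth or velocity is 0).
Q = Σ qᵢ = 4.826 m³/s

4.83 m³/s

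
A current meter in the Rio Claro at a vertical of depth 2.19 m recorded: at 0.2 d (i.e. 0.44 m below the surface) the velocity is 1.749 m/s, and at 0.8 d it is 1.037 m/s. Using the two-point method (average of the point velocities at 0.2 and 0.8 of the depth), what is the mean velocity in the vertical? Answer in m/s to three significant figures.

v̄ = (1.749 + 1.037) / 2 = 1.393 m/s

1.39 m/s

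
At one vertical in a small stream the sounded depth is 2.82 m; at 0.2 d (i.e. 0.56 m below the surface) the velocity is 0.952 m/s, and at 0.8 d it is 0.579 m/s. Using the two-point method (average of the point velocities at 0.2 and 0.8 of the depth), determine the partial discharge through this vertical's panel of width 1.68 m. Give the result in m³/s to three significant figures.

3.63 m³/s

v̄ = (0.952 + 0.579) / 2 = 0.7655 m/s
q = v̄ × d × w = 0.7655 × 2.82 × 1.68 = 3.627 m³/s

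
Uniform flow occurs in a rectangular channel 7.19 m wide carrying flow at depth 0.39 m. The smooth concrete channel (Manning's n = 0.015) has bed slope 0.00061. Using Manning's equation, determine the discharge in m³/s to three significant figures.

2.30 m³/s

A = b·y = 7.19 × 0.39 = 2.804 m²
P = b + 2y = 7.19 + 2×0.39 = 7.970 m
R = A/P = 2.804/7.970 = 0.3518 m
Q = (1/n)·A·R^(2/3)·S^(1/2) = (1/0.015) × 2.804 × 0.3518^(2/3) × 0.00061^(1/2) = 2.301 m³/s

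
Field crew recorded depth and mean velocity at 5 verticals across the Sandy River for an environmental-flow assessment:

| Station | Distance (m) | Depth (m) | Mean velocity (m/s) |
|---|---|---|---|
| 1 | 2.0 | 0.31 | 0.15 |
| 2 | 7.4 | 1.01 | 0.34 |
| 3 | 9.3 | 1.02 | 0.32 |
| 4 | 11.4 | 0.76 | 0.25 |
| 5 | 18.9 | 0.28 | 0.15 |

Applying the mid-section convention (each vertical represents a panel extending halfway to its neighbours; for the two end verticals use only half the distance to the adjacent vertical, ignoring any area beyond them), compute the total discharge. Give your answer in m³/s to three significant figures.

w_1 = (7.4 − 2.0)/2 = 2.7 m; q_1 = 0.15 × 0.31 × 2.7 = 0.1256 m³/s
w_2 = (9.3 − 2.0)/2 = 3.65 m; q_2 = 0.34 × 1.01 × 3.65 = 1.253 m³/s
w_3 = (11.4 − 7.4)/2 = 2 m; q_3 = 0.32 × 1.02 × 2 = 0.6528 m³/s
w_4 = (18.9 − 9.3)/2 = 4.8 m; q_4 = 0.25 × 0.76 × 4.8 = 0.9120 m³/s
w_5 = (18.9 − 11.4)/2 = 3.75 m; q_5 = 0.15 × 0.28 × 3.75 = 0.1575 m³/s
Q = Σ qᵢ = 3.101 m³/s

3.10 m³/s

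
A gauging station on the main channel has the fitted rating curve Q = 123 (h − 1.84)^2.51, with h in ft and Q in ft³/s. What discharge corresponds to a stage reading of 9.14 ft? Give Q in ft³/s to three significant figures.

Q = 123 × (9.14 − 1.84)^2.51 = 123 × 7.3^2.51 = 18070 ft³/s

18100 ft³/s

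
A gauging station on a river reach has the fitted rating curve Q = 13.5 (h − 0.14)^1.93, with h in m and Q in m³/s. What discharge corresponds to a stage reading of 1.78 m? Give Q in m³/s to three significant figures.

Q = 13.5 × (1.78 − 0.14)^1.93 = 13.5 × 1.64^1.93 = 35.07 m³/s

35.1 m³/s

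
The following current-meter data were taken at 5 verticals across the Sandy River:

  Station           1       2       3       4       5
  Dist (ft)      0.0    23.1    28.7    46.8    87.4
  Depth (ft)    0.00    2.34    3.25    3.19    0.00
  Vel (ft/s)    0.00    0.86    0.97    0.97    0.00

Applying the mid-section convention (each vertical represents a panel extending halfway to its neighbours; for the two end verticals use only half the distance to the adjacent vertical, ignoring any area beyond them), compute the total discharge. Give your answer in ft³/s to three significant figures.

157 ft³/s

w_2 = (28.7 − 0.0)/2 = 14.35 ft; q_2 = 0.86 × 2.34 × 14.35 = 28.88 ft³/s
w_3 = (46.8 − 23.1)/2 = 11.85 ft; q_3 = 0.97 × 3.25 × 11.85 = 37.36 ft³/s
w_4 = (87.4 − 28.7)/2 = 29.35 ft; q_4 = 0.97 × 3.19 × 29.35 = 90.82 ft³/s
Stations 1, 5 contribute zero (depth or velocity is 0).
Q = Σ qᵢ = 157.1 ft³/s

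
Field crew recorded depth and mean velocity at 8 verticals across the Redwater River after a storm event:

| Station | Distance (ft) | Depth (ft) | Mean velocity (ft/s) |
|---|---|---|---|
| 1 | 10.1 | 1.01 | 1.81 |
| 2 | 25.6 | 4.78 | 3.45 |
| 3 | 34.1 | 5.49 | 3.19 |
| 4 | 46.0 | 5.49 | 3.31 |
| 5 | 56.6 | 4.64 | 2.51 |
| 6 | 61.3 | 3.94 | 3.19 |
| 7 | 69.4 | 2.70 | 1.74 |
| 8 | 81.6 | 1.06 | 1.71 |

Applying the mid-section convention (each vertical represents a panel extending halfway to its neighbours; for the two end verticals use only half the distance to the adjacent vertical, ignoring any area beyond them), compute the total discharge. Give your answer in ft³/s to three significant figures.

823 ft³/s

w_1 = (25.6 − 10.1)/2 = 7.75 ft; q_1 = 1.81 × 1.01 × 7.75 = 14.17 ft³/s
w_2 = (34.1 − 10.1)/2 = 12 ft; q_2 = 3.45 × 4.78 × 12 = 197.9 ft³/s
w_3 = (46.0 − 25.6)/2 = 10.2 ft; q_3 = 3.19 × 5.49 × 10.2 = 178.6 ft³/s
w_4 = (56.6 − 34.1)/2 = 11.25 ft; q_4 = 3.31 × 5.49 × 11.25 = 204.4 ft³/s
w_5 = (61.3 − 46.0)/2 = 7.65 ft; q_5 = 2.51 × 4.64 × 7.65 = 89.09 ft³/s
w_6 = (69.4 − 56.6)/2 = 6.4 ft; q_6 = 3.19 × 3.94 × 6.4 = 80.44 ft³/s
w_7 = (81.6 − 61.3)/2 = 10.15 ft; q_7 = 1.74 × 2.70 × 10.15 = 47.68 ft³/s
w_8 = (81.6 − 69.4)/2 = 6.1 ft; q_8 = 1.71 × 1.06 × 6.1 = 11.06 ft³/s
Q = Σ qᵢ = 823.4 ft³/s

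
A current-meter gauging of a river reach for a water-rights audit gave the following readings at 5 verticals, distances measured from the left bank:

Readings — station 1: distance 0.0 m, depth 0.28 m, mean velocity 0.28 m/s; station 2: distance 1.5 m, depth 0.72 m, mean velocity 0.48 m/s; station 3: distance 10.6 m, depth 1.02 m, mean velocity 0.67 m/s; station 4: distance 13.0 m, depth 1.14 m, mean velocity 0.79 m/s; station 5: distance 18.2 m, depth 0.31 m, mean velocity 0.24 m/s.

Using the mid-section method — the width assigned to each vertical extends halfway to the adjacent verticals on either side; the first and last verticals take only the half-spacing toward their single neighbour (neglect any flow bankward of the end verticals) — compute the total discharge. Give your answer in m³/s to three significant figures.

w_1 = (1.5 − 0.0)/2 = 0.75 m; q_1 = 0.28 × 0.28 × 0.75 = 0.05880 m³/s
w_2 = (10.6 − 0.0)/2 = 5.3 m; q_2 = 0.48 × 0.72 × 5.3 = 1.832 m³/s
w_3 = (13.0 − 1.5)/2 = 5.75 m; q_3 = 0.67 × 1.02 × 5.75 = 3.930 m³/s
w_4 = (18.2 − 10.6)/2 = 3.8 m; q_4 = 0.79 × 1.14 × 3.8 = 3.422 m³/s
w_5 = (18.2 − 13.0)/2 = 2.6 m; q_5 = 0.24 × 0.31 × 2.6 = 0.1934 m³/s
Q = Σ qᵢ = 9.436 m³/s

9.44 m³/s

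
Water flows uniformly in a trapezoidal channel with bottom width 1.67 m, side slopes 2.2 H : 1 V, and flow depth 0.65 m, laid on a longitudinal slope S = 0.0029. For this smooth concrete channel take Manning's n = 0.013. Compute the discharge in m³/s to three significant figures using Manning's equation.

4.67 m³/s

A = (b + z·y)·y = (1.67 + 2.2×0.65)×0.65 = 2.015 m²
P = b + 2y√(1+z²) = 1.67 + 2×0.65×√(1+2.2²) = 4.812 m
R = A/P = 2.015/4.812 = 0.4188 m
Q = (1/n)·A·R^(2/3)·S^(1/2) = (1/0.013) × 2.015 × 0.4188^(2/3) × 0.0029^(1/2) = 4.672 m³/s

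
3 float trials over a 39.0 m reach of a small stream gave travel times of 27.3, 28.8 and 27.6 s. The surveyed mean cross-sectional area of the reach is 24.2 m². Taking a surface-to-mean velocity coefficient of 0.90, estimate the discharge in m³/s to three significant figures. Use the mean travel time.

30.4 m³/s

t̄ = (27.3 + 28.8 + 27.6) / 3 = 27.9 s
v_surface = L / t̄ = 39.0 / 27.9 = 1.398 m/s
v_mean = 0.90 × 1.398 = 1.258 m/s
Q = A × v_mean = 24.2 × 1.258 = 30.45 m³/s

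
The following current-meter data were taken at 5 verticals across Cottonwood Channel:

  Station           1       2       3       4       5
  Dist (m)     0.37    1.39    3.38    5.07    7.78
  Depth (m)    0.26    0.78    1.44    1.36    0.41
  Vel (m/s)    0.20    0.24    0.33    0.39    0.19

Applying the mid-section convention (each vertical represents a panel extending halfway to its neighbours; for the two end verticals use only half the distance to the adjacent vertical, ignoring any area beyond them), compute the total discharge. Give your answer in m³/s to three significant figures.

w_1 = (1.39 − 0.37)/2 = 0.51 m; q_1 = 0.20 × 0.26 × 0.51 = 0.02652 m³/s
w_2 = (3.38 − 0.37)/2 = 1.505 m; q_2 = 0.24 × 0.78 × 1.505 = 0.2817 m³/s
w_3 = (5.07 − 1.39)/2 = 1.84 m; q_3 = 0.33 × 1.44 × 1.84 = 0.8744 m³/s
w_4 = (7.78 − 3.38)/2 = 2.2 m; q_4 = 0.39 × 1.36 × 2.2 = 1.167 m³/s
w_5 = (7.78 − 5.07)/2 = 1.355 m; q_5 = 0.19 × 0.41 × 1.355 = 0.1056 m³/s
Q = Σ qᵢ = 2.455 m³/s

2.46 m³/s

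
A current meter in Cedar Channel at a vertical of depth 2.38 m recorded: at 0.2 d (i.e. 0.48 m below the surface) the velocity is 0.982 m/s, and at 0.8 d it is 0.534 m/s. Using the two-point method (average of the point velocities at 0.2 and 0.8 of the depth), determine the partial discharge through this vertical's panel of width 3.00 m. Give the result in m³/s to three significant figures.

v̄ = (0.982 + 0.534) / 2 = 0.7580 m/s
q = v̄ × d × w = 0.7580 × 2.38 × 3.00 = 5.412 m³/s

5.41 m³/s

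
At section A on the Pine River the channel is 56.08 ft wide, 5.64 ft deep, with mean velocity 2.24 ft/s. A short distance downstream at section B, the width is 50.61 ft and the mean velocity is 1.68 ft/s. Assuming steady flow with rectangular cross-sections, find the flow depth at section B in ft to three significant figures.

8.33 ft

Q = A₁V₁ = (56.08×5.64) × 2.24 = 708.5 ft³/s
d₂ = Q/(b₂ V₂) = 708.5/(50.61×1.68) = 8.333 ft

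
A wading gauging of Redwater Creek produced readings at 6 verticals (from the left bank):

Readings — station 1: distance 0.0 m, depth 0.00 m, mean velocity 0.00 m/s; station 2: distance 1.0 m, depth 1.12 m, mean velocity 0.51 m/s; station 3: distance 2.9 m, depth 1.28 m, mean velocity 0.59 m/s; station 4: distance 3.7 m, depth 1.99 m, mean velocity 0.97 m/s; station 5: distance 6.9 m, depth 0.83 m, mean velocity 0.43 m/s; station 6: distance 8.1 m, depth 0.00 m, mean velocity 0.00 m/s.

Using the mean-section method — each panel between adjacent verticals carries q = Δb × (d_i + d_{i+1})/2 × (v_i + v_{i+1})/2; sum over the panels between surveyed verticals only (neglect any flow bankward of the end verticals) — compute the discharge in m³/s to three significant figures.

5.68 m³/s

Panel 1-2: Δb = 1 m, d̄ = (0.00+1.12)/2 = 0.56, v̄ = (0.00+0.51)/2 = 0.255 → q = 1×0.56×0.255 = 0.1428 m³/s
Panel 2-3: Δb = 1.9 m, d̄ = (1.12+1.28)/2 = 1.2, v̄ = (0.51+0.59)/2 = 0.55 → q = 1.9×1.2×0.55 = 1.254 m³/s
Panel 3-4: Δb = 0.8 m, d̄ = (1.28+1.99)/2 = 1.635, v̄ = (0.59+0.97)/2 = 0.78 → q = 0.8×1.635×0.78 = 1.020 m³/s
Panel 4-5: Δb = 3.2 m, d̄ = (1.99+0.83)/2 = 1.41, v̄ = (0.97+0.43)/2 = 0.7 → q = 3.2×1.41×0.7 = 3.158 m³/s
Panel 5-6: Δb = 1.2 m, d̄ = (0.83+0.00)/2 = 0.415, v̄ = (0.43+0.00)/2 = 0.215 → q = 1.2×0.415×0.215 = 0.1071 m³/s
Q = Σ q = 5.683 m³/s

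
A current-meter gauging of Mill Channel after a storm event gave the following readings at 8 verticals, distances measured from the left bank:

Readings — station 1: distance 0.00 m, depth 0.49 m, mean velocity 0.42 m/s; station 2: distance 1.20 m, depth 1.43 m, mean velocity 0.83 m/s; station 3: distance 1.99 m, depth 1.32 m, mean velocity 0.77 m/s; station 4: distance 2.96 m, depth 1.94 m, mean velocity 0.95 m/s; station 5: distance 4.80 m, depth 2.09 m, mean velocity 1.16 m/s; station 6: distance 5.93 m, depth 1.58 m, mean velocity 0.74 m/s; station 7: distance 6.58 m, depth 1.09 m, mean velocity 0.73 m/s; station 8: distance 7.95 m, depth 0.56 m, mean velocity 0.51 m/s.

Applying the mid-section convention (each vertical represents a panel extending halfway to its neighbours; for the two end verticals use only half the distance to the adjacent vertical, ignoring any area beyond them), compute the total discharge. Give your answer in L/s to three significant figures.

w_1 = (1.20 − 0.00)/2 = 0.6 m; q_1 = 0.42 × 0.49 × 0.6 = 0.1235 m³/s
w_2 = (1.99 − 0.00)/2 = 0.995 m; q_2 = 0.83 × 1.43 × 0.995 = 1.181 m³/s
w_3 = (2.96 − 1.20)/2 = 0.88 m; q_3 = 0.77 × 1.32 × 0.88 = 0.8944 m³/s
w_4 = (4.80 − 1.99)/2 = 1.405 m; q_4 = 0.95 × 1.94 × 1.405 = 2.589 m³/s
w_5 = (5.93 − 2.96)/2 = 1.485 m; q_5 = 1.16 × 2.09 × 1.485 = 3.600 m³/s
w_6 = (6.58 − 4.80)/2 = 0.89 m; q_6 = 0.74 × 1.58 × 0.89 = 1.041 m³/s
w_7 = (7.95 − 5.93)/2 = 1.01 m; q_7 = 0.73 × 1.09 × 1.01 = 0.8037 m³/s
w_8 = (7.95 − 6.58)/2 = 0.685 m; q_8 = 0.51 × 0.56 × 0.685 = 0.1956 m³/s
Q = Σ qᵢ = 10.43 m³/s
= 10.43 × 1000 = 10430 L/s

10400 L/s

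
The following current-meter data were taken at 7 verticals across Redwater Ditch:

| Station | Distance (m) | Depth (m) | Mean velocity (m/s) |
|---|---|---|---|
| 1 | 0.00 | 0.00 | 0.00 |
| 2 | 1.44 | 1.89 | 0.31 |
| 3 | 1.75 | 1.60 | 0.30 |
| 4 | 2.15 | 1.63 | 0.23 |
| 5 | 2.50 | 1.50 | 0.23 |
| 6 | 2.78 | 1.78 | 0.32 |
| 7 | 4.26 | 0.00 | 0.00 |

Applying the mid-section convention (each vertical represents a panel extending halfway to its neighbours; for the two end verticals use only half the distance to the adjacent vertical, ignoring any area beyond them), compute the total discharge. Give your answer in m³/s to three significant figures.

w_2 = (1.75 − 0.00)/2 = 0.875 m; q_2 = 0.31 × 1.89 × 0.875 = 0.5127 m³/s
w_3 = (2.15 − 1.44)/2 = 0.355 m; q_3 = 0.30 × 1.60 × 0.355 = 0.1704 m³/s
w_4 = (2.50 − 1.75)/2 = 0.375 m; q_4 = 0.23 × 1.63 × 0.375 = 0.1406 m³/s
w_5 = (2.78 − 2.15)/2 = 0.315 m; q_5 = 0.23 × 1.50 × 0.315 = 0.1087 m³/s
w_6 = (4.26 − 2.50)/2 = 0.88 m; q_6 = 0.32 × 1.78 × 0.88 = 0.5012 m³/s
Stations 1, 7 contribute zero (depth or velocity is 0).
Q = Σ qᵢ = 1.434 m³/s

1.43 m³/s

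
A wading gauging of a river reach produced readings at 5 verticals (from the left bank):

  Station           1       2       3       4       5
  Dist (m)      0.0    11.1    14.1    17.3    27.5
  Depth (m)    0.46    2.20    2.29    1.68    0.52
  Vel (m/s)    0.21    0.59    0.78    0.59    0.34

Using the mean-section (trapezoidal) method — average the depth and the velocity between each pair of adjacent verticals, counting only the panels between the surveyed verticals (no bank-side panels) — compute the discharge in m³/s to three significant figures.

20.1 m³/s

Panel 1-2: Δb = 11.1 m, d̄ = (0.46+2.20)/2 = 1.33, v̄ = (0.21+0.59)/2 = 0.4 → q = 11.1×1.33×0.4 = 5.905 m³/s
Panel 2-3: Δb = 3 m, d̄ = (2.20+2.29)/2 = 2.245, v̄ = (0.59+0.78)/2 = 0.685 → q = 3×2.245×0.685 = 4.613 m³/s
Panel 3-4: Δb = 3.2 m, d̄ = (2.29+1.68)/2 = 1.985, v̄ = (0.78+0.59)/2 = 0.685 → q = 3.2×1.985×0.685 = 4.351 m³/s
Panel 4-5: Δb = 10.2 m, d̄ = (1.68+0.52)/2 = 1.1, v̄ = (0.59+0.34)/2 = 0.465 → q = 10.2×1.1×0.465 = 5.217 m³/s
Q = Σ q = 20.09 m³/s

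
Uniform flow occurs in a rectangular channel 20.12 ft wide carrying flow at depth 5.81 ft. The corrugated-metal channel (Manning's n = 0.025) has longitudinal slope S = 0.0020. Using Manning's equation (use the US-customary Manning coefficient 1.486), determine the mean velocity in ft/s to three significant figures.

A = b·y = 20.12 × 5.81 = 116.9 ft²
P = b + 2y = 20.12 + 2×5.81 = 31.74 ft
R = A/P = 116.9/31.74 = 3.683 ft
Q = (1.486/n)·A·R^(2/3)·S^(1/2) = (1.486/0.025) × 116.9 × 3.683^(2/3) × 0.0020^(1/2) = 741.1 ft³/s
V = Q/A = 741.1/116.9 = 6.340 ft/s

6.34 ft/s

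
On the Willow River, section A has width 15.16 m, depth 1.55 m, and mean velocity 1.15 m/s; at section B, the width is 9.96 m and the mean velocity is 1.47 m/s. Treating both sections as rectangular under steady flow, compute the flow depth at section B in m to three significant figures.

Q = A₁V₁ = (15.16×1.55) × 1.15 = 27.02 m³/s
d₂ = Q/(b₂ V₂) = 27.02/(9.96×1.47) = 1.846 m

1.85 m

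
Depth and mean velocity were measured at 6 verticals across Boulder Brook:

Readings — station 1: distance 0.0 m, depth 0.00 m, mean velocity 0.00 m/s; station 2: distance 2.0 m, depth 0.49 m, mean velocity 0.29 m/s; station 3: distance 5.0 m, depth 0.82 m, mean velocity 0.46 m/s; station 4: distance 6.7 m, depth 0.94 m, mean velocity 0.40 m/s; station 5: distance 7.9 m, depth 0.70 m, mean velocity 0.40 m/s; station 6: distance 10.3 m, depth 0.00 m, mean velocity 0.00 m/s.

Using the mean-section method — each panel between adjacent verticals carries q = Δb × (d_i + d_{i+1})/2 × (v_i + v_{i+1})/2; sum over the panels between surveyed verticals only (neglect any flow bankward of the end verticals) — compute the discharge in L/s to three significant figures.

2010 L/s

Panel 1-2: Δb = 2 m, d̄ = (0.00+0.49)/2 = 0.245, v̄ = (0.00+0.29)/2 = 0.145 → q = 2×0.245×0.145 = 0.07105 m³/s
Panel 2-3: Δb = 3 m, d̄ = (0.49+0.82)/2 = 0.655, v̄ = (0.29+0.46)/2 = 0.375 → q = 3×0.655×0.375 = 0.7369 m³/s
Panel 3-4: Δb = 1.7 m, d̄ = (0.82+0.94)/2 = 0.88, v̄ = (0.46+0.40)/2 = 0.43 → q = 1.7×0.88×0.43 = 0.6433 m³/s
Panel 4-5: Δb = 1.2 m, d̄ = (0.94+0.70)/2 = 0.82, v̄ = (0.40+0.40)/2 = 0.4 → q = 1.2×0.82×0.4 = 0.3936 m³/s
Panel 5-6: Δb = 2.4 m, d̄ = (0.70+0.00)/2 = 0.35, v̄ = (0.40+0.00)/2 = 0.2 → q = 2.4×0.35×0.2 = 0.1680 m³/s
Q = Σ q = 2.013 m³/s
= 2.013 × 1000 = 2013 L/s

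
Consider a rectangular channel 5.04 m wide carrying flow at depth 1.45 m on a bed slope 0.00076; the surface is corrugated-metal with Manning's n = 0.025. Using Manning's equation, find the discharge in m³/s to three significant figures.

A = b·y = 5.04 × 1.45 = 7.308 m²
P = b + 2y = 5.04 + 2×1.45 = 7.940 m
R = A/P = 7.308/7.940 = 0.9204 m
Q = (1/n)·A·R^(2/3)·S^(1/2) = (1/0.025) × 7.308 × 0.9204^(2/3) × 0.00076^(1/2) = 7.625 m³/s

7.63 m³/s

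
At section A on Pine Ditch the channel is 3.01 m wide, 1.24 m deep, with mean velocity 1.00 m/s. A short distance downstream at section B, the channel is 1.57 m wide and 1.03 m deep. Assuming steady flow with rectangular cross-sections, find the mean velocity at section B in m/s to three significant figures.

Q = A₁V₁ = (3.01×1.24) × 1.00 = 3.732 m³/s
A₂ = 1.57 × 1.03 = 1.617 m²
V₂ = Q/A₂ = 3.732/1.617 = 2.308 m/s

2.31 m/s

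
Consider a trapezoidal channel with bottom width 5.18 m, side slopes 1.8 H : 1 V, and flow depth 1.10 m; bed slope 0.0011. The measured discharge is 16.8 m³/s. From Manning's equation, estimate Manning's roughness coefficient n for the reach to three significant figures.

A = (b + z·y)·y = (5.18 + 1.8×1.10)×1.10 = 7.876 m²
P = b + 2y√(1+z²) = 5.18 + 2×1.10×√(1+1.8²) = 9.710 m
R = A/P = 7.876/9.710 = 0.8111 m
n = (1/Q)·A·R^(2/3)·S^(1/2) = (1/16.8) × 7.876 × 0.8697 × 0.03317 = 0.01352

0.0135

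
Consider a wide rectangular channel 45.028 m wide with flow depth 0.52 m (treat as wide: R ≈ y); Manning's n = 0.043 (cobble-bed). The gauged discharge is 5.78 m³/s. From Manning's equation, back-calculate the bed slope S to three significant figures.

A = b·y = 45.028 × 0.52 = 23.41 m²
Wide channel: R ≈ y = 0.52 m
S = (Q·n / (1·A·R^(2/3)))² = (5.78×0.043 / (1×23.41×0.6466))² = 0.0002695

0.000269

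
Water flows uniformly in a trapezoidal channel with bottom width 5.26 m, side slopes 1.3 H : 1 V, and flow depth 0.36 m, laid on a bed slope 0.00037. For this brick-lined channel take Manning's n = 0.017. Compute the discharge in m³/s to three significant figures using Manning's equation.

A = (b + z·y)·y = (5.26 + 1.3×0.36)×0.36 = 2.062 m²
P = b + 2y√(1+z²) = 5.26 + 2×0.36×√(1+1.3²) = 6.441 m
R = A/P = 2.062/6.441 = 0.3202 m
Q = (1/n)·A·R^(2/3)·S^(1/2) = (1/0.017) × 2.062 × 0.3202^(2/3) × 0.00037^(1/2) = 1.092 m³/s

1.09 m³/s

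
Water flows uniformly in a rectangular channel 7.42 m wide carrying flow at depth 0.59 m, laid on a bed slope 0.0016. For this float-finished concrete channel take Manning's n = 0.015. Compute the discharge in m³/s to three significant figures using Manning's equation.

7.44 m³/s

A = b·y = 7.42 × 0.59 = 4.378 m²
P = b + 2y = 7.42 + 2×0.59 = 8.600 m
R = A/P = 4.378/8.600 = 0.5090 m
Q = (1/n)·A·R^(2/3)·S^(1/2) = (1/0.015) × 4.378 × 0.5090^(2/3) × 0.0016^(1/2) = 7.443 m³/s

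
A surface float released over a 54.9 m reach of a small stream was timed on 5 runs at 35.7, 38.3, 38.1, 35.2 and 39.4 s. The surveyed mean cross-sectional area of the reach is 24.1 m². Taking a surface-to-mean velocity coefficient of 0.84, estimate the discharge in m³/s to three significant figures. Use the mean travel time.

t̄ = (35.7 + 38.3 + 38.1 + 35.2 + 39.4) / 5 = 37.34 s
v_surface = L / t̄ = 54.9 / 37.34 = 1.470 m/s
v_mean = 0.84 × 1.470 = 1.235 m/s
Q = A × v_mean = 24.1 × 1.235 = 29.76 m³/s

29.8 m³/s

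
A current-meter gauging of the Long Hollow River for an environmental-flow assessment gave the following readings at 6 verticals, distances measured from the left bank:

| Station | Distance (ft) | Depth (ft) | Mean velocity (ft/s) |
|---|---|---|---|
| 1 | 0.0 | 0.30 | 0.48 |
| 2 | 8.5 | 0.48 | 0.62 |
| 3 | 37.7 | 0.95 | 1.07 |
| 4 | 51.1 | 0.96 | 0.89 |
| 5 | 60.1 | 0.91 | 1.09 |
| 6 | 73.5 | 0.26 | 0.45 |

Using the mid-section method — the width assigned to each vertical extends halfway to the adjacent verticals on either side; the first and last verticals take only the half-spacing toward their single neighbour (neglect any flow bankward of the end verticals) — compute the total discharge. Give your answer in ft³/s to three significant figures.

w_1 = (8.5 − 0.0)/2 = 4.25 ft; q_1 = 0.48 × 0.30 × 4.25 = 0.6120 ft³/s
w_2 = (37.7 − 0.0)/2 = 18.85 ft; q_2 = 0.62 × 0.48 × 18.85 = 5.610 ft³/s
w_3 = (51.1 − 8.5)/2 = 21.3 ft; q_3 = 1.07 × 0.95 × 21.3 = 21.65 ft³/s
w_4 = (60.1 − 37.7)/2 = 11.2 ft; q_4 = 0.89 × 0.96 × 11.2 = 9.569 ft³/s
w_5 = (73.5 − 51.1)/2 = 11.2 ft; q_5 = 1.09 × 0.91 × 11.2 = 11.11 ft³/s
w_6 = (73.5 − 60.1)/2 = 6.7 ft; q_6 = 0.45 × 0.26 × 6.7 = 0.7839 ft³/s
Q = Σ qᵢ = 49.34 ft³/s

49.3 ft³/s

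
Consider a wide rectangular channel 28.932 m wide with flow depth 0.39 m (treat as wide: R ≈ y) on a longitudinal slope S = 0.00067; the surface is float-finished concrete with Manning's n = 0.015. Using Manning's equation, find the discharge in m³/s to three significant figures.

A = b·y = 28.932 × 0.39 = 11.28 m²
Wide channel: R ≈ y = 0.39 m
Q = (1/n)·A·R^(2/3)·S^(1/2) = (1/0.015) × 11.28 × 0.3900^(2/3) × 0.00067^(1/2) = 10.39 m³/s

10.4 m³/s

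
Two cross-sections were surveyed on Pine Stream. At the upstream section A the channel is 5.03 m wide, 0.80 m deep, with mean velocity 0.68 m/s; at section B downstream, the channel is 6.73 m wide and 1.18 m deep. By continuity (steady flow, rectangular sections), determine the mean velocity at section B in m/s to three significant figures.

Q = A₁V₁ = (5.03×0.80) × 0.68 = 2.736 m³/s
A₂ = 6.73 × 1.18 = 7.941 m²
V₂ = Q/A₂ = 2.736/7.941 = 0.3446 m/s

0.345 m/s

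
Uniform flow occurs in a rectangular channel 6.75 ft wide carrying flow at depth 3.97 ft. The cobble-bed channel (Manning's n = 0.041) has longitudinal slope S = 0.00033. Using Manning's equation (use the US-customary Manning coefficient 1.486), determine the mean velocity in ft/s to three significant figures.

0.983 ft/s

A = b·y = 6.75 × 3.97 = 26.80 ft²
P = b + 2y = 6.75 + 2×3.97 = 14.69 ft
R = A/P = 26.80/14.69 = 1.824 ft
Q = (1.486/n)·A·R^(2/3)·S^(1/2) = (1.486/0.041) × 26.80 × 1.824^(2/3) × 0.00033^(1/2) = 26.34 ft³/s
V = Q/A = 26.34/26.80 = 0.9830 ft/s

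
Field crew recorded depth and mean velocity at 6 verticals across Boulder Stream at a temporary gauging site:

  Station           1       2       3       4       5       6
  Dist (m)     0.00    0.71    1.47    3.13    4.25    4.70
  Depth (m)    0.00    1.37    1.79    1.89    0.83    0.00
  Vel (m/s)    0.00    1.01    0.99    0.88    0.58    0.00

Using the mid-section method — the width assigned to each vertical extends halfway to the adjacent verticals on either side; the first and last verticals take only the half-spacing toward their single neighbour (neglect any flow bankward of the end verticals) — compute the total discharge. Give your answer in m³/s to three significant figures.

5.85 m³/s

w_2 = (1.47 − 0.00)/2 = 0.735 m; q_2 = 1.01 × 1.37 × 0.735 = 1.017 m³/s
w_3 = (3.13 − 0.71)/2 = 1.21 m; q_3 = 0.99 × 1.79 × 1.21 = 2.144 m³/s
w_4 = (4.25 − 1.47)/2 = 1.39 m; q_4 = 0.88 × 1.89 × 1.39 = 2.312 m³/s
w_5 = (4.70 − 3.13)/2 = 0.785 m; q_5 = 0.58 × 0.83 × 0.785 = 0.3779 m³/s
Stations 1, 6 contribute zero (depth or velocity is 0).
Q = Σ qᵢ = 5.851 m³/s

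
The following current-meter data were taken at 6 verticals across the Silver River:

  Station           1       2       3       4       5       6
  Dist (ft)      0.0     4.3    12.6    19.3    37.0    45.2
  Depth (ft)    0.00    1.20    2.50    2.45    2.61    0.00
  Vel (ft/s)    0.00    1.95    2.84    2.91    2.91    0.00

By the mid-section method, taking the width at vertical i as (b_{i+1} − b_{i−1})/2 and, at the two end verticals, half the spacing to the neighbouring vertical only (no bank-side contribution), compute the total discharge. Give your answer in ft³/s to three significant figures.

253 ft³/s

w_2 = (12.6 − 0.0)/2 = 6.3 ft; q_2 = 1.95 × 1.20 × 6.3 = 14.74 ft³/s
w_3 = (19.3 − 4.3)/2 = 7.5 ft; q_3 = 2.84 × 2.50 × 7.5 = 53.25 ft³/s
w_4 = (37.0 − 12.6)/2 = 12.2 ft; q_4 = 2.91 × 2.45 × 12.2 = 86.98 ft³/s
w_5 = (45.2 − 19.3)/2 = 12.95 ft; q_5 = 2.91 × 2.61 × 12.95 = 98.36 ft³/s
Stations 1, 6 contribute zero (depth or velocity is 0).
Q = Σ qᵢ = 253.3 ft³/s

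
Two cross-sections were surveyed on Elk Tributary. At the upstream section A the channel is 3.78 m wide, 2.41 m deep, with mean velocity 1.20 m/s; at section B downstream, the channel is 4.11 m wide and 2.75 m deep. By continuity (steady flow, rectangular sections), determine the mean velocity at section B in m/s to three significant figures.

Q = A₁V₁ = (3.78×2.41) × 1.20 = 10.93 m³/s
A₂ = 4.11 × 2.75 = 11.30 m²
V₂ = Q/A₂ = 10.93/11.30 = 0.9672 m/s

0.967 m/s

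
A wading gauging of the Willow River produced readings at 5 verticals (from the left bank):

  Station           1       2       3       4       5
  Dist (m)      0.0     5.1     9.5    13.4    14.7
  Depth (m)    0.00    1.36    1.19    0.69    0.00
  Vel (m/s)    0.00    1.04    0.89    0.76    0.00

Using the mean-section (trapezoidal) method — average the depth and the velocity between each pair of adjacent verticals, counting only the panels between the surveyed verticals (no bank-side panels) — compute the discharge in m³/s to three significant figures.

Panel 1-2: Δb = 5.1 m, d̄ = (0.00+1.36)/2 = 0.68, v̄ = (0.00+1.04)/2 = 0.52 → q = 5.1×0.68×0.52 = 1.803 m³/s
Panel 2-3: Δb = 4.4 m, d̄ = (1.36+1.19)/2 = 1.275, v̄ = (1.04+0.89)/2 = 0.965 → q = 4.4×1.275×0.965 = 5.414 m³/s
Panel 3-4: Δb = 3.9 m, d̄ = (1.19+0.69)/2 = 0.94, v̄ = (0.89+0.76)/2 = 0.825 → q = 3.9×0.94×0.825 = 3.024 m³/s
Panel 4-5: Δb = 1.3 m, d̄ = (0.69+0.00)/2 = 0.345, v̄ = (0.76+0.00)/2 = 0.38 → q = 1.3×0.345×0.38 = 0.1704 m³/s
Q = Σ q = 10.41 m³/s

10.4 m³/s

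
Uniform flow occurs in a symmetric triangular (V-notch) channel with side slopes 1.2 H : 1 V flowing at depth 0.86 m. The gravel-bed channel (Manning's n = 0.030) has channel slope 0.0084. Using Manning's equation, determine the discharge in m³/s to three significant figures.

A = z·y² = 1.2×0.86² = 0.8875 m²
P = 2y√(1+z²) = 2×0.86×√(1+1.2²) = 2.687 m
R = A/P = 0.8875/2.687 = 0.3303 m
Q = (1/n)·A·R^(2/3)·S^(1/2) = (1/0.030) × 0.8875 × 0.3303^(2/3) × 0.0084^(1/2) = 1.296 m³/s

1.30 m³/s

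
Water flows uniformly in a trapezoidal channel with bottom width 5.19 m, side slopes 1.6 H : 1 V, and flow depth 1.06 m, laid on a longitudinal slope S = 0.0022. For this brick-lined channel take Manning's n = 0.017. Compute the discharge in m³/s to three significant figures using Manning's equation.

A = (b + z·y)·y = (5.19 + 1.6×1.06)×1.06 = 7.299 m²
P = b + 2y√(1+z²) = 5.19 + 2×1.06×√(1+1.6²) = 9.190 m
R = A/P = 7.299/9.190 = 0.7942 m
Q = (1/n)·A·R^(2/3)·S^(1/2) = (1/0.017) × 7.299 × 0.7942^(2/3) × 0.0022^(1/2) = 17.27 m³/s

17.3 m³/s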